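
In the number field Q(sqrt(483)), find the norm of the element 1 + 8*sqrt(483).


N(a + b*sqrt(d)) = a^2 - d*b^2
= (1)^2 - (483)*(8)^2
= 1 - 30912
= -30911

-30911


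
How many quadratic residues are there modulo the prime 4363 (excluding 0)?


For prime p, the number of non-zero quadratic residues is (p-1)/2.
= (4363-1)/2
= 2181

2181


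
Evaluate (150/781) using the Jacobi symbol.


Compute (150/781) via quadratic reciprocity:
  pull out 2: (2/781) = -1  (since 781 mod 8 = 5)
  reciprocity: (75/781) -> +(781/75)
  reduce: (31/75)
  reciprocity: (31/75) -> -(75/31)
  reduce: (13/31)
  reciprocity: (13/31) -> +(31/13)
  reduce: (5/13)
  reciprocity: (5/13) -> +(13/5)
  reduce: (3/5)
  reciprocity: (3/5) -> +(5/3)
  reduce: (2/3)
  pull out 2: (2/3) = -1  (since 3 mod 8 = 3)
  (1/3) = 1
Product of signs = -1

-1


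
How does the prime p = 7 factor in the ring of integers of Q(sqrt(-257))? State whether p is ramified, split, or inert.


K = Q(sqrt(-257)). Since d mod 4 = 3, disc(K) = -1028.
Check p | disc: -1028 mod 7 = 1.
p does not divide disc. Compute Legendre symbol (d/p):
2^((7-1)/2) mod 7 = 1
(d/p) = 1, so p splits: (p) = P*P' with e=1, f=1, g=2.
Therefore p is split.

split


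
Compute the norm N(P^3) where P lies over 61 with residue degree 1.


N(P^a) = p^(a*f)
= 61^(3*1)
= 61^3
= 226981

226981


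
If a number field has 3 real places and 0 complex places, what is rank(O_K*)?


By Dirichlet's unit theorem:
rank = r1 + r2 - 1
= 3 + 0 - 1
= 2

2


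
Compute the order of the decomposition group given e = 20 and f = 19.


|D_P| = e * f
= 20 * 19
= 380

380


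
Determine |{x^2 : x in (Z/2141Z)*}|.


For prime p, the number of non-zero quadratic residues is (p-1)/2.
= (2141-1)/2
= 1070

1070


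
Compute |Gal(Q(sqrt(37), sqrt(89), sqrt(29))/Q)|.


The 3 square roots of distinct primes are multiplicatively independent over Q,
so [K:Q] = 2^3 and Gal(K/Q) is isomorphic to (Z/2Z)^3.
|Gal| = 2^3 = 8

8


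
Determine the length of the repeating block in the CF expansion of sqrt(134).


Run the CF algorithm for sqrt(134).
a_0 = floor(sqrt(134)) = 11; set m_0=0, q_0=1.
Recurrence: m' = q*a - m,  q' = (d - m'^2)/q,  a' = floor((a_0 + m')/q').
  step 1: m=11, q=13, a=1
  step 2: m=2, q=10, a=1
  step 3: m=8, q=7, a=2
  step 4: m=6, q=14, a=1
  step 5: m=8, q=5, a=3
  step 6: m=7, q=17, a=1
  step 7: m=10, q=2, a=10
  step 8: m=10, q=17, a=1
  step 9: m=7, q=5, a=3
  step 10: m=8, q=14, a=1
  step 11: m=6, q=7, a=2
  step 12: m=8, q=10, a=1
  step 13: m=2, q=13, a=1
  step 14: m=11, q=1, a=22
a_14 = 2*a_0 = 22, so the period closes here.
sqrt(134) = [11; 1, 1, 2, 1, 3, 1, 10, 1, 3, 1, 2, 1, 1, 22]
Period length = 14

14


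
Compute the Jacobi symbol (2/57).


Compute (2/57) via quadratic reciprocity:
  pull out 2: (2/57) = +1  (since 57 mod 8 = 1)
  (1/57) = 1
Product of signs = 1

1


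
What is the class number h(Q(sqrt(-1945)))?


K = Q(sqrt(-1945)). d mod 4 = 3, so D = disc(K) = 4d = -7780
h(K) equals the number of primitive reduced positive-definite forms (a, b, c) = a*x^2 + b*x*y + c*y^2 with b^2 - 4ac = D,
where reduced means |b| <= a <= c, with b >= 0 whenever |b| = a or a = c, and primitive means gcd(a, b, c) = 1.
Reduced forces 3a^2 <= |D| = 7780, so 1 <= a <= 50; b must have the parity of D, and c = (b^2 - D)/(4a) must be an integer >= a.
Enumerate a = 1..50, b in [-a, a]:
  a=1: (1, 0, 1945)  [1]
  a=2: (2, 2, 973)  [1]
  a=3..4: none
  a=5: (5, 0, 389)  [1]
  a=6: none
  a=7: (7, -2, 278), (7, 2, 278)  [2]
  a=8..9: none
  a=10: (10, 10, 197)  [1]
  a=11..13: none
  a=14: (14, -2, 139), (14, 2, 139)  [2]
  a=15..30: none
  a=31: (31, -30, 70), (31, 30, 70)  [2]
  a=32..34: none
  a=35: (35, -30, 62), (35, 30, 62)  [2]
  a=36: none
  a=37: (37, -8, 53), (37, 8, 53)  [2]
  a=38..40: none
  a=41: (41, -16, 49), (41, 16, 49)  [2]
  a=42..50: none
Total reduced forms: 1 + 1 + 1 + 2 + 1 + 2 + 2 + 2 + 2 + 2 = 16
h = 16

16


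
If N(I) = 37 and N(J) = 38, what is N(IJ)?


N(IJ) = N(I) * N(J)
= 37 * 38
= 1406

1406


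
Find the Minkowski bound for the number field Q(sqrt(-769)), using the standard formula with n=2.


d = -769, d mod 4 = 3, so disc(K) = 4d = -3076; |disc(K)| = 3076
Imaginary quadratic field, so n = 2, s = r2 = 1, r1 = 0
M = (n!/n^n) * (4/pi)^s * sqrt(|disc(K)|) = (2!/2^2) * (4/pi)^1 * sqrt(3076)
= 0.5 * 1.273240 * 55.461698
= 35.3080

35.3080


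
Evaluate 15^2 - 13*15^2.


x^2 - d*y^2
= 15^2 - 13*15^2
= 225 - 2925
= -2700

-2700


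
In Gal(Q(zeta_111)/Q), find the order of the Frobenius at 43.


The Frobenius at p in Gal(Q(zeta_n)/Q) = (Z/nZ)* is the class of p, so its order is ord_111(43), the smallest k >= 1 with 43^k = 1 mod 111.
n = 111 = 3 * 37, phi(111) = 72; the order divides phi(n).
Divisors of 72: 1, 2, 3, 4, 6, 8, 9, 12, 18, 24, 36, 72
Repeated squaring mod 111: 43^1 = 43, 43^2 = 73, 43^4 = 1, 43^8 = 1, 43^16 = 1, 43^32 = 1, 43^64 = 1
Test divisors in increasing order:
  k=1: 43^1 = 43 mod 111
  k=2: 43^2 = 73 mod 111
  k=3: 43^3 = 73 * 43 = 31 mod 111
  k=4: 43^4 = 1 mod 111  <- first divisor giving 1
Order = 4

4


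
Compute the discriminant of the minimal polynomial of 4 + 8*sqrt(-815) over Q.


The element 4 + 8*sqrt(-815) has minimal polynomial:
x^2 - 8*x + 52176
Discriminant = (-8)^2 - 4*(52176)
= 64 - 208704
= -208640

-208640


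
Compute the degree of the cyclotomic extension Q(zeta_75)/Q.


The degree equals Euler's totient phi(75).
75 = 3 * 5^2
phi(75) = 40

40


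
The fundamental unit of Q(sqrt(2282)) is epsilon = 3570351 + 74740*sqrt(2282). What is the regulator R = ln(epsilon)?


epsilon = 3570351 + 74740*sqrt(2282)
= 7.1407e+06
R = ln(7.1407e+06)
= 15.7813

15.7813


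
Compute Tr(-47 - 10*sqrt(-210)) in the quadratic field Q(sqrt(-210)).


Tr(a + b*sqrt(d)) = (a + b*sqrt(d)) + (a - b*sqrt(d)) = 2a
= 2 * (-47)
= -94

-94


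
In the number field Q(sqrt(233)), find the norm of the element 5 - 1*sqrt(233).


N(a + b*sqrt(d)) = a^2 - d*b^2
= (5)^2 - (233)*(-1)^2
= 25 - 233
= -208

-208


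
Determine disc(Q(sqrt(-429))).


For K = Q(sqrt(d)) with d squarefree: disc(K) = d if d = 1 mod 4, and disc(K) = 4d if d = 2 or 3 mod 4.
Here d = -429, and d mod 4 = 3.
d = 3 mod 4, not 1 (O_K = Z[sqrt(d)]), so disc(K) = 4d = 4 * (-429) = -1716

-1716


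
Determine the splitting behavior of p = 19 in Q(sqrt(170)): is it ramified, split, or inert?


K = Q(sqrt(170)). Since d mod 4 = 2, disc(K) = 680.
Check p | disc: 680 mod 19 = 15.
p does not divide disc. Compute Legendre symbol (d/p):
18^((19-1)/2) mod 19 = -1
(d/p) = -1, so p is inert: (p) stays prime with e=1, f=2, g=1.
Therefore p is inert.

inert


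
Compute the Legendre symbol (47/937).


p = 937 is prime, so compute (47/937) with the reciprocity algorithm (Jacobi-symbol steps: pull out 2s via (2/n), flip via reciprocity, reduce):
  reciprocity: (47/937) -> +(937/47)
  reduce: (44/47)
  pull out 2: (2/47) = +1  (since 47 mod 8 = 7)
  pull out 2: (2/47) = +1  (since 47 mod 8 = 7)
  reciprocity: (11/47) -> -(47/11)
  reduce: (3/11)
  reciprocity: (3/11) -> -(11/3)
  reduce: (2/3)
  pull out 2: (2/3) = -1  (since 3 mod 8 = 3)
  (1/3) = 1
Product of signs = -1
(47/937) = -1

-1


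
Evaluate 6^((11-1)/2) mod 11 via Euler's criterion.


p = 11 is prime and the exponent is (p-1)/2 = 5, so by Euler's criterion 6^5 = (6/11) = +1 or -1 mod 11.
Compute by square-and-multiply:
  5 = 4 + 1 (binary 101)
  Repeated squaring mod 11: 6^1 = 6, 6^2 = 3, 6^4 = 9
  6^5 = 6^4 * 6^1 = 9 * 6 mod 11
    9 * 6 = 54 = 10 mod 11
  6^5 = 10 mod 11
Result 10 = p - 1 = -1 mod 11: 6 is a quadratic non-residue mod 11. As a residue in [0, p-1] the value is 10.
6^5 mod 11 = 10

10


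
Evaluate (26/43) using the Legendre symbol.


p = 43 is prime, so compute (26/43) with the reciprocity algorithm (Jacobi-symbol steps: pull out 2s via (2/n), flip via reciprocity, reduce):
  pull out 2: (2/43) = -1  (since 43 mod 8 = 3)
  reciprocity: (13/43) -> +(43/13)
  reduce: (4/13)
  pull out 2: (2/13) = -1  (since 13 mod 8 = 5)
  pull out 2: (2/13) = -1  (since 13 mod 8 = 5)
  (1/13) = 1
Product of signs = -1
(26/43) = -1

-1


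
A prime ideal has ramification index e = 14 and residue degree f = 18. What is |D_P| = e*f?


|D_P| = e * f
= 14 * 18
= 252

252


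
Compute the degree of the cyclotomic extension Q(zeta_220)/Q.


The degree equals Euler's totient phi(220).
220 = 2^2 * 5 * 11
phi(220) = 80

80


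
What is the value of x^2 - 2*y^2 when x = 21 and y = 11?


x^2 - d*y^2
= 21^2 - 2*11^2
= 441 - 242
= 199

199


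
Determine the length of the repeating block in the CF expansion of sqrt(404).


Run the CF algorithm for sqrt(404).
a_0 = floor(sqrt(404)) = 20; set m_0=0, q_0=1.
Recurrence: m' = q*a - m,  q' = (d - m'^2)/q,  a' = floor((a_0 + m')/q').
  step 1: m=20, q=4, a=10
  step 2: m=20, q=1, a=40
a_2 = 2*a_0 = 40, so the period closes here.
sqrt(404) = [20; 10, 40]
Period length = 2

2


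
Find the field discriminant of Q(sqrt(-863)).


For K = Q(sqrt(d)) with d squarefree: disc(K) = d if d = 1 mod 4, and disc(K) = 4d if d = 2 or 3 mod 4.
Here d = -863, and d mod 4 = 1.
d = 1 mod 4 (O_K = Z[(1+sqrt(d))/2]), so disc(K) = d = -863

-863


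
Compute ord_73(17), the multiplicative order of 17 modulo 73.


We want ord_73(17), the smallest k >= 1 with 17^k = 1 mod 73.
n = 73 = 73, phi(73) = 72; the order divides phi(n).
Divisors of 72: 1, 2, 3, 4, 6, 8, 9, 12, 18, 24, 36, 72
Repeated squaring mod 73: 17^1 = 17, 17^2 = 70, 17^4 = 9, 17^8 = 8, 17^16 = 64, 17^32 = 8, 17^64 = 64
Test divisors in increasing order:
  k=1: 17^1 = 17 mod 73
  k=2: 17^2 = 70 mod 73
  k=3: 17^3 = 70 * 17 = 22 mod 73
  k=4: 17^4 = 9 mod 73
  k=6: 17^6 = 9 * 70 = 46 mod 73
  k=8: 17^8 = 8 mod 73
  k=9: 17^9 = 8 * 17 = 63 mod 73
  k=12: 17^12 = 8 * 9 = 72 mod 73
  k=18: 17^18 = 64 * 70 = 27 mod 73
  k=24: 17^24 = 64 * 8 = 1 mod 73  <- first divisor giving 1
Order = 24

24


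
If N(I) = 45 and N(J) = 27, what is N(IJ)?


N(IJ) = N(I) * N(J)
= 45 * 27
= 1215

1215


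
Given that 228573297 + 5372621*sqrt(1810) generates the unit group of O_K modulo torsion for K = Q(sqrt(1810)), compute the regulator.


epsilon = 228573297 + 5372621*sqrt(1810)
= 4.5715e+08
R = ln(4.5715e+08)
= 19.9405

19.9405


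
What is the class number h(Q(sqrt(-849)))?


K = Q(sqrt(-849)). d mod 4 = 3, so D = disc(K) = 4d = -3396
h(K) equals the number of primitive reduced positive-definite forms (a, b, c) = a*x^2 + b*x*y + c*y^2 with b^2 - 4ac = D,
where reduced means |b| <= a <= c, with b >= 0 whenever |b| = a or a = c, and primitive means gcd(a, b, c) = 1.
Reduced forces 3a^2 <= |D| = 3396, so 1 <= a <= 33; b must have the parity of D, and c = (b^2 - D)/(4a) must be an integer >= a.
Enumerate a = 1..33, b in [-a, a]:
  a=1: (1, 0, 849)  [1]
  a=2: (2, 2, 425)  [1]
  a=3: (3, 0, 283)  [1]
  a=4: none
  a=5: (5, -2, 170), (5, 2, 170)  [2]
  a=6: (6, 6, 143)  [1]
  a=7..9: none
  a=10: (10, -2, 85), (10, 2, 85)  [2]
  a=11: (11, -6, 78), (11, 6, 78)  [2]
  a=12: none
  a=13: (13, -6, 66), (13, 6, 66)  [2]
  a=14: none
  a=15: (15, -12, 59), (15, 12, 59)  [2]
  a=16: none
  a=17: (17, -2, 50), (17, 2, 50)  [2]
  a=18: none
  a=19: (19, -10, 46), (19, 10, 46)  [2]
  a=20..21: none
  a=22: (22, -6, 39), (22, 6, 39)  [2]
  a=23: (23, -10, 38), (23, 10, 38)  [2]
  a=24: none
  a=25: (25, -2, 34), (25, 2, 34)  [2]
  a=26: (26, -6, 33), (26, 6, 33)  [2]
  a=27..29: none
  a=30: (30, -18, 31), (30, 18, 31)  [2]
  a=31..33: none
Total reduced forms: 1 + 1 + 1 + 2 + 1 + 2 + 2 + 2 + 2 + 2 + 2 + 2 + 2 + 2 + 2 + 2 = 28
h = 28

28


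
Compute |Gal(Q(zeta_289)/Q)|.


|Gal(Q(zeta_289)/Q)| = phi(289)
= 272

272


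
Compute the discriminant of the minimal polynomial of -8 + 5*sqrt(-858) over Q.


The element -8 + 5*sqrt(-858) has minimal polynomial:
x^2 + 16*x + 21514
Discriminant = (16)^2 - 4*(21514)
= 256 - 86056
= -85800

-85800


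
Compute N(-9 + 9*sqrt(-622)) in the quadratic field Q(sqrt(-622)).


N(a + b*sqrt(d)) = a^2 - d*b^2
= (-9)^2 - (-622)*(9)^2
= 81 + 50382
= 50463

50463


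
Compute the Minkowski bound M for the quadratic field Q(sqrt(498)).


d = 498, d mod 4 = 2, so disc(K) = 4d = 1992; |disc(K)| = 1992
Real quadratic field, so n = 2, s = r2 = 0, r1 = 2
M = (n!/n^n) * (4/pi)^s * sqrt(|disc(K)|) = (2!/2^2) * (4/pi)^0 * sqrt(1992)
= 0.5 * 1.000000 * 44.631827
= 22.3159

22.3159


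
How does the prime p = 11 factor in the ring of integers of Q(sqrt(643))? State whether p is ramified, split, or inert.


K = Q(sqrt(643)). Since d mod 4 = 3, disc(K) = 2572.
Check p | disc: 2572 mod 11 = 9.
p does not divide disc. Compute Legendre symbol (d/p):
5^((11-1)/2) mod 11 = 1
(d/p) = 1, so p splits: (p) = P*P' with e=1, f=1, g=2.
Therefore p is split.

split


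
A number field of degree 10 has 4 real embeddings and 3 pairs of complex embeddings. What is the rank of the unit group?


By Dirichlet's unit theorem:
rank = r1 + r2 - 1
= 4 + 3 - 1
= 6

6


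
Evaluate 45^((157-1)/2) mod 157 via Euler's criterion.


p = 157 is prime and the exponent is (p-1)/2 = 78, so by Euler's criterion 45^78 = (45/157) = +1 or -1 mod 157.
Compute by square-and-multiply:
  78 = 64 + 8 + 4 + 2 (binary 1001110)
  Repeated squaring mod 157: 45^1 = 45, 45^2 = 141, 45^4 = 99, 45^8 = 67, 45^16 = 93, 45^32 = 14, 45^64 = 39
  45^78 = 45^64 * 45^8 * 45^4 * 45^2 = 39 * 67 * 99 * 141 mod 157
    39 * 67 = 2613 = 101 mod 157
    101 * 99 = 9999 = 108 mod 157
    108 * 141 = 15228 = 156 mod 157
  45^78 = 156 mod 157
Result 156 = p - 1 = -1 mod 157: 45 is a quadratic non-residue mod 157. As a residue in [0, p-1] the value is 156.
45^78 mod 157 = 156

156


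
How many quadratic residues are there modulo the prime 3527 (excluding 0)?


For prime p, the number of non-zero quadratic residues is (p-1)/2.
= (3527-1)/2
= 1763

1763


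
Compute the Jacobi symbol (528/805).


Compute (528/805) via quadratic reciprocity:
  pull out 2: (2/805) = -1  (since 805 mod 8 = 5)
  pull out 2: (2/805) = -1  (since 805 mod 8 = 5)
  pull out 2: (2/805) = -1  (since 805 mod 8 = 5)
  pull out 2: (2/805) = -1  (since 805 mod 8 = 5)
  reciprocity: (33/805) -> +(805/33)
  reduce: (13/33)
  reciprocity: (13/33) -> +(33/13)
  reduce: (7/13)
  reciprocity: (7/13) -> +(13/7)
  reduce: (6/7)
  pull out 2: (2/7) = +1  (since 7 mod 8 = 7)
  reciprocity: (3/7) -> -(7/3)
  reduce: (1/3)
  (1/3) = 1
Product of signs = -1

-1


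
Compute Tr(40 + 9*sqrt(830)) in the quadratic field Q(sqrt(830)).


Tr(a + b*sqrt(d)) = (a + b*sqrt(d)) + (a - b*sqrt(d)) = 2a
= 2 * (40)
= 80

80


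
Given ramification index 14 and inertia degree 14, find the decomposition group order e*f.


|D_P| = e * f
= 14 * 14
= 196

196


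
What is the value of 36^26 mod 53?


p = 53 is prime and the exponent is (p-1)/2 = 26, so by Euler's criterion 36^26 = (36/53) = +1 or -1 mod 53.
Compute by square-and-multiply:
  26 = 16 + 8 + 2 (binary 11010)
  Repeated squaring mod 53: 36^1 = 36, 36^2 = 24, 36^4 = 46, 36^8 = 49, 36^16 = 16
  36^26 = 36^16 * 36^8 * 36^2 = 16 * 49 * 24 mod 53
    16 * 49 = 784 = 42 mod 53
    42 * 24 = 1008 = 1 mod 53
  36^26 = 1 mod 53
Result 1: 36 is a quadratic residue mod 53.
36^26 mod 53 = 1

1


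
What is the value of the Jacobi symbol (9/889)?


Compute (9/889) via quadratic reciprocity:
  reciprocity: (9/889) -> +(889/9)
  reduce: (7/9)
  reciprocity: (7/9) -> +(9/7)
  reduce: (2/7)
  pull out 2: (2/7) = +1  (since 7 mod 8 = 7)
  (1/7) = 1
Product of signs = 1

1


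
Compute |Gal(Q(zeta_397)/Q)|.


|Gal(Q(zeta_397)/Q)| = phi(397)
= 396

396


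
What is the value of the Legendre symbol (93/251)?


p = 251 is prime, so compute (93/251) with the reciprocity algorithm (Jacobi-symbol steps: pull out 2s via (2/n), flip via reciprocity, reduce):
  reciprocity: (93/251) -> +(251/93)
  reduce: (65/93)
  reciprocity: (65/93) -> +(93/65)
  reduce: (28/65)
  pull out 2: (2/65) = +1  (since 65 mod 8 = 1)
  pull out 2: (2/65) = +1  (since 65 mod 8 = 1)
  reciprocity: (7/65) -> +(65/7)
  reduce: (2/7)
  pull out 2: (2/7) = +1  (since 7 mod 8 = 7)
  (1/7) = 1
Product of signs = 1
(93/251) = 1

1


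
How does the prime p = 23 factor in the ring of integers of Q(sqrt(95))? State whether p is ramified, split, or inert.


K = Q(sqrt(95)). Since d mod 4 = 3, disc(K) = 380.
Check p | disc: 380 mod 23 = 12.
p does not divide disc. Compute Legendre symbol (d/p):
3^((23-1)/2) mod 23 = 1
(d/p) = 1, so p splits: (p) = P*P' with e=1, f=1, g=2.
Therefore p is split.

split


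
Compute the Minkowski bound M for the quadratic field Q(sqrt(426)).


d = 426, d mod 4 = 2, so disc(K) = 4d = 1704; |disc(K)| = 1704
Real quadratic field, so n = 2, s = r2 = 0, r1 = 2
M = (n!/n^n) * (4/pi)^s * sqrt(|disc(K)|) = (2!/2^2) * (4/pi)^0 * sqrt(1704)
= 0.5 * 1.000000 * 41.279535
= 20.6398

20.6398


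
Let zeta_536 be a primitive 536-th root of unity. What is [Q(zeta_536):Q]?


The degree equals Euler's totient phi(536).
536 = 2^3 * 67
phi(536) = 264

264


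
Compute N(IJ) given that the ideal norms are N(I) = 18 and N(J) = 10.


N(IJ) = N(I) * N(J)
= 18 * 10
= 180

180


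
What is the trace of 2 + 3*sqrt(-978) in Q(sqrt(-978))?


Tr(a + b*sqrt(d)) = (a + b*sqrt(d)) + (a - b*sqrt(d)) = 2a
= 2 * (2)
= 4

4


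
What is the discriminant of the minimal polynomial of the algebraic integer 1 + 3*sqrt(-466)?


The element 1 + 3*sqrt(-466) has minimal polynomial:
x^2 - 2*x + 4195
Discriminant = (-2)^2 - 4*(4195)
= 4 - 16780
= -16776

-16776


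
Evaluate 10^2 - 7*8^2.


x^2 - d*y^2
= 10^2 - 7*8^2
= 100 - 448
= -348

-348


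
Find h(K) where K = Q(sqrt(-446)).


K = Q(sqrt(-446)). d mod 4 = 2, so D = disc(K) = 4d = -1784
h(K) equals the number of primitive reduced positive-definite forms (a, b, c) = a*x^2 + b*x*y + c*y^2 with b^2 - 4ac = D,
where reduced means |b| <= a <= c, with b >= 0 whenever |b| = a or a = c, and primitive means gcd(a, b, c) = 1.
Reduced forces 3a^2 <= |D| = 1784, so 1 <= a <= 24; b must have the parity of D, and c = (b^2 - D)/(4a) must be an integer >= a.
Enumerate a = 1..24, b in [-a, a]:
  a=1: (1, 0, 446)  [1]
  a=2: (2, 0, 223)  [1]
  a=3: (3, -2, 149), (3, 2, 149)  [2]
  a=4: none
  a=5: (5, -4, 90), (5, 4, 90)  [2]
  a=6: (6, -4, 75), (6, 4, 75)  [2]
  a=7: (7, -6, 65), (7, 6, 65)  [2]
  a=8: none
  a=9: (9, -4, 50), (9, 4, 50)  [2]
  a=10: (10, -4, 45), (10, 4, 45)  [2]
  a=11: (11, -8, 42), (11, 8, 42)  [2]
  a=12: none
  a=13: (13, -6, 35), (13, 6, 35)  [2]
  a=14: (14, -8, 33), (14, 8, 33)  [2]
  a=15: (15, -14, 33), (15, -4, 30), (15, 4, 30), (15, 14, 33)  [4]
  a=16: none
  a=17: (17, -16, 30), (17, 16, 30)  [2]
  a=18: (18, -4, 25), (18, 4, 25)  [2]
  a=19..20: none
  a=21: (21, -20, 26), (21, -8, 22), (21, 8, 22), (21, 20, 26)  [4]
  a=22..24: none
Total reduced forms: 1 + 1 + 2 + 2 + 2 + 2 + 2 + 2 + 2 + 2 + 2 + 4 + 2 + 2 + 4 = 32
h = 32

32


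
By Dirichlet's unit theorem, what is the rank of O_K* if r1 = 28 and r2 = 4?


By Dirichlet's unit theorem:
rank = r1 + r2 - 1
= 28 + 4 - 1
= 31

31


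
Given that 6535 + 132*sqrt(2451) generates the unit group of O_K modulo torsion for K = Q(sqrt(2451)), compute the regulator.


epsilon = 6535 + 132*sqrt(2451)
= 13069.9999
R = ln(13069.9999)
= 9.4781

9.4781


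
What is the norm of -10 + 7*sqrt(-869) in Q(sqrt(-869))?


N(a + b*sqrt(d)) = a^2 - d*b^2
= (-10)^2 - (-869)*(7)^2
= 100 + 42581
= 42681

42681


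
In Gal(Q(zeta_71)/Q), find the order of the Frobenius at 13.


The Frobenius at p in Gal(Q(zeta_n)/Q) = (Z/nZ)* is the class of p, so its order is ord_71(13), the smallest k >= 1 with 13^k = 1 mod 71.
n = 71 = 71, phi(71) = 70; the order divides phi(n).
Divisors of 70: 1, 2, 5, 7, 10, 14, 35, 70
Repeated squaring mod 71: 13^1 = 13, 13^2 = 27, 13^4 = 19, 13^8 = 6, 13^16 = 36, 13^32 = 18, 13^64 = 40
Test divisors in increasing order:
  k=1: 13^1 = 13 mod 71
  k=2: 13^2 = 27 mod 71
  k=5: 13^5 = 19 * 13 = 34 mod 71
  k=7: 13^7 = 19 * 27 * 13 = 66 mod 71
  k=10: 13^10 = 6 * 27 = 20 mod 71
  k=14: 13^14 = 6 * 19 * 27 = 25 mod 71
  k=35: 13^35 = 18 * 27 * 13 = 70 mod 71
  k=70: 13^70 = 40 * 19 * 27 = 1 mod 71  <- first divisor giving 1
Order = 70

70


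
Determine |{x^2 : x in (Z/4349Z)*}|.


For prime p, the number of non-zero quadratic residues is (p-1)/2.
= (4349-1)/2
= 2174

2174


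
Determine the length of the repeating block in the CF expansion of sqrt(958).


Run the CF algorithm for sqrt(958).
a_0 = floor(sqrt(958)) = 30; set m_0=0, q_0=1.
Recurrence: m' = q*a - m,  q' = (d - m'^2)/q,  a' = floor((a_0 + m')/q').
  step 1: m=30, q=58, a=1
  step 2: m=28, q=3, a=19
  step 3: m=29, q=39, a=1
  step 4: m=10, q=22, a=1
  step 5: m=12, q=37, a=1
  step 6: m=25, q=9, a=6
  step 7: m=29, q=13, a=4
  step 8: m=23, q=33, a=1
  step 9: m=10, q=26, a=1
  step 10: m=16, q=27, a=1
  step 11: m=11, q=31, a=1
  step 12: m=20, q=18, a=2
  step 13: m=16, q=39, a=1
  step 14: m=23, q=11, a=4
  step 15: m=21, q=47, a=1
  step 16: m=26, q=6, a=9
  step 17: m=28, q=29, a=2
  step 18: m=30, q=2, a=30
  step 19: m=30, q=29, a=2
  step 20: m=28, q=6, a=9
  step 21: m=26, q=47, a=1
  step 22: m=21, q=11, a=4
  step 23: m=23, q=39, a=1
  step 24: m=16, q=18, a=2
  step 25: m=20, q=31, a=1
  step 26: m=11, q=27, a=1
  step 27: m=16, q=26, a=1
  step 28: m=10, q=33, a=1
  step 29: m=23, q=13, a=4
  step 30: m=29, q=9, a=6
  step 31: m=25, q=37, a=1
  step 32: m=12, q=22, a=1
  step 33: m=10, q=39, a=1
  step 34: m=29, q=3, a=19
  step 35: m=28, q=58, a=1
  step 36: m=30, q=1, a=60
a_36 = 2*a_0 = 60, so the period closes here.
sqrt(958) = [30; 1, 19, 1, 1, 1, 6, 4, 1, 1, 1, 1, 2, 1, 4, 1, 9, 2, 30, 2, 9, 1, 4, 1, 2, 1, 1, 1, 1, 4, 6, 1, 1, 1, 19, 1, 60]
Period length = 36

36


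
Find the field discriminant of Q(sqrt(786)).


For K = Q(sqrt(d)) with d squarefree: disc(K) = d if d = 1 mod 4, and disc(K) = 4d if d = 2 or 3 mod 4.
Here d = 786, and d mod 4 = 2.
d = 2 mod 4, not 1 (O_K = Z[sqrt(d)]), so disc(K) = 4d = 4 * (786) = 3144

3144


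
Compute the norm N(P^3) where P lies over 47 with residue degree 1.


N(P^a) = p^(a*f)
= 47^(3*1)
= 47^3
= 103823

103823


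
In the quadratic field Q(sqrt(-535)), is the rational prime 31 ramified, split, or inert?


K = Q(sqrt(-535)). Since d mod 4 = 1, disc(K) = -535.
Check p | disc: -535 mod 31 = 23.
p does not divide disc. Compute Legendre symbol (d/p):
23^((31-1)/2) mod 31 = -1
(d/p) = -1, so p is inert: (p) stays prime with e=1, f=2, g=1.
Therefore p is inert.

inert


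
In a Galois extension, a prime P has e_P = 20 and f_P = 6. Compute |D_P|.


|D_P| = e * f
= 20 * 6
= 120

120


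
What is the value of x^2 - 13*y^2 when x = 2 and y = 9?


x^2 - d*y^2
= 2^2 - 13*9^2
= 4 - 1053
= -1049

-1049


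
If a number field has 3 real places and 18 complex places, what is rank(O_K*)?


By Dirichlet's unit theorem:
rank = r1 + r2 - 1
= 3 + 18 - 1
= 20

20


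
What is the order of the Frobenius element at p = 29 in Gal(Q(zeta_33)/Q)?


The Frobenius at p in Gal(Q(zeta_n)/Q) = (Z/nZ)* is the class of p, so its order is ord_33(29), the smallest k >= 1 with 29^k = 1 mod 33.
n = 33 = 3 * 11, phi(33) = 20; the order divides phi(n).
Divisors of 20: 1, 2, 4, 5, 10, 20
Repeated squaring mod 33: 29^1 = 29, 29^2 = 16, 29^4 = 25, 29^8 = 31, 29^16 = 4
Test divisors in increasing order:
  k=1: 29^1 = 29 mod 33
  k=2: 29^2 = 16 mod 33
  k=4: 29^4 = 25 mod 33
  k=5: 29^5 = 25 * 29 = 32 mod 33
  k=10: 29^10 = 31 * 16 = 1 mod 33  <- first divisor giving 1
Order = 10

10


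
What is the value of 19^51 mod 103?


p = 103 is prime and the exponent is (p-1)/2 = 51, so by Euler's criterion 19^51 = (19/103) = +1 or -1 mod 103.
Compute by square-and-multiply:
  51 = 32 + 16 + 2 + 1 (binary 110011)
  Repeated squaring mod 103: 19^1 = 19, 19^2 = 52, 19^4 = 26, 19^8 = 58, 19^16 = 68, 19^32 = 92
  19^51 = 19^32 * 19^16 * 19^2 * 19^1 = 92 * 68 * 52 * 19 mod 103
    92 * 68 = 6256 = 76 mod 103
    76 * 52 = 3952 = 38 mod 103
    38 * 19 = 722 = 1 mod 103
  19^51 = 1 mod 103
Result 1: 19 is a quadratic residue mod 103.
19^51 mod 103 = 1

1


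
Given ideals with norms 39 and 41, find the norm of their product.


N(IJ) = N(I) * N(J)
= 39 * 41
= 1599

1599


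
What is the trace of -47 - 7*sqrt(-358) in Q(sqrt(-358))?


Tr(a + b*sqrt(d)) = (a + b*sqrt(d)) + (a - b*sqrt(d)) = 2a
= 2 * (-47)
= -94

-94


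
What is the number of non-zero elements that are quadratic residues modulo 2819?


For prime p, the number of non-zero quadratic residues is (p-1)/2.
= (2819-1)/2
= 1409

1409


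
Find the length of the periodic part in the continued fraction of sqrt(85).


Run the CF algorithm for sqrt(85).
a_0 = floor(sqrt(85)) = 9; set m_0=0, q_0=1.
Recurrence: m' = q*a - m,  q' = (d - m'^2)/q,  a' = floor((a_0 + m')/q').
  step 1: m=9, q=4, a=4
  step 2: m=7, q=9, a=1
  step 3: m=2, q=9, a=1
  step 4: m=7, q=4, a=4
  step 5: m=9, q=1, a=18
a_5 = 2*a_0 = 18, so the period closes here.
sqrt(85) = [9; 4, 1, 1, 4, 18]
Period length = 5

5


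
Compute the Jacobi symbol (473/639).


Compute (473/639) via quadratic reciprocity:
  reciprocity: (473/639) -> +(639/473)
  reduce: (166/473)
  pull out 2: (2/473) = +1  (since 473 mod 8 = 1)
  reciprocity: (83/473) -> +(473/83)
  reduce: (58/83)
  pull out 2: (2/83) = -1  (since 83 mod 8 = 3)
  reciprocity: (29/83) -> +(83/29)
  reduce: (25/29)
  reciprocity: (25/29) -> +(29/25)
  reduce: (4/25)
  pull out 2: (2/25) = +1  (since 25 mod 8 = 1)
  pull out 2: (2/25) = +1  (since 25 mod 8 = 1)
  (1/25) = 1
Product of signs = -1

-1


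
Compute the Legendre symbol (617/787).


p = 787 is prime, so compute (617/787) with the reciprocity algorithm (Jacobi-symbol steps: pull out 2s via (2/n), flip via reciprocity, reduce):
  reciprocity: (617/787) -> +(787/617)
  reduce: (170/617)
  pull out 2: (2/617) = +1  (since 617 mod 8 = 1)
  reciprocity: (85/617) -> +(617/85)
  reduce: (22/85)
  pull out 2: (2/85) = -1  (since 85 mod 8 = 5)
  reciprocity: (11/85) -> +(85/11)
  reduce: (8/11)
  pull out 2: (2/11) = -1  (since 11 mod 8 = 3)
  pull out 2: (2/11) = -1  (since 11 mod 8 = 3)
  pull out 2: (2/11) = -1  (since 11 mod 8 = 3)
  (1/11) = 1
Product of signs = 1
(617/787) = 1

1


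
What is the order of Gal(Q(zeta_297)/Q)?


|Gal(Q(zeta_297)/Q)| = phi(297)
= 180

180


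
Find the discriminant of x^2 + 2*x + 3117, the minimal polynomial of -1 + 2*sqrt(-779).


The element -1 + 2*sqrt(-779) has minimal polynomial:
x^2 + 2*x + 3117
Discriminant = (2)^2 - 4*(3117)
= 4 - 12468
= -12464

-12464


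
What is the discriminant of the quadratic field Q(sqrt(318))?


For K = Q(sqrt(d)) with d squarefree: disc(K) = d if d = 1 mod 4, and disc(K) = 4d if d = 2 or 3 mod 4.
Here d = 318, and d mod 4 = 2.
d = 2 mod 4, not 1 (O_K = Z[sqrt(d)]), so disc(K) = 4d = 4 * (318) = 1272

1272


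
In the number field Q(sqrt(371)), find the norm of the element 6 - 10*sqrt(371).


N(a + b*sqrt(d)) = a^2 - d*b^2
= (6)^2 - (371)*(-10)^2
= 36 - 37100
= -37064

-37064


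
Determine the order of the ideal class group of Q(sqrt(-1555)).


K = Q(sqrt(-1555)). d mod 4 = 1, so D = disc(K) = d = -1555
h(K) equals the number of primitive reduced positive-definite forms (a, b, c) = a*x^2 + b*x*y + c*y^2 with b^2 - 4ac = D,
where reduced means |b| <= a <= c, with b >= 0 whenever |b| = a or a = c, and primitive means gcd(a, b, c) = 1.
Reduced forces 3a^2 <= |D| = 1555, so 1 <= a <= 22; b must have the parity of D, and c = (b^2 - D)/(4a) must be an integer >= a.
Enumerate a = 1..22, b in [-a, a]:
  a=1: (1, 1, 389)  [1]
  a=2..4: none
  a=5: (5, 5, 79)  [1]
  a=6..16: none
  a=17: (17, -3, 23), (17, 3, 23)  [2]
  a=18..22: none
Total reduced forms: 1 + 1 + 2 = 4
h = 4

4


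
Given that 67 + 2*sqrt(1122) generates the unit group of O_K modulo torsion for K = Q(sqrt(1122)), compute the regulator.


epsilon = 67 + 2*sqrt(1122)
= 133.9925
R = ln(133.9925)
= 4.8978

4.8978


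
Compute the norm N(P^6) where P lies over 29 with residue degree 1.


N(P^a) = p^(a*f)
= 29^(6*1)
= 29^6
= 594823321

594823321


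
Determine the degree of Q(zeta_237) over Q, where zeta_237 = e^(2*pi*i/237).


The degree equals Euler's totient phi(237).
237 = 3 * 79
phi(237) = 156

156


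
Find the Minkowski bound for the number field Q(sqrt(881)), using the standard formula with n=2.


d = 881, d mod 4 = 1, so disc(K) = d = 881; |disc(K)| = 881
Real quadratic field, so n = 2, s = r2 = 0, r1 = 2
M = (n!/n^n) * (4/pi)^s * sqrt(|disc(K)|) = (2!/2^2) * (4/pi)^0 * sqrt(881)
= 0.5 * 1.000000 * 29.681644
= 14.8408

14.8408


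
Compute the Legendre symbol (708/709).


p = 709 is prime, so compute (708/709) with the reciprocity algorithm (Jacobi-symbol steps: pull out 2s via (2/n), flip via reciprocity, reduce):
  pull out 2: (2/709) = -1  (since 709 mod 8 = 5)
  pull out 2: (2/709) = -1  (since 709 mod 8 = 5)
  reciprocity: (177/709) -> +(709/177)
  reduce: (1/177)
  (1/177) = 1
Product of signs = 1
(708/709) = 1

1


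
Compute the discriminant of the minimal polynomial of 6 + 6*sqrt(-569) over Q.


The element 6 + 6*sqrt(-569) has minimal polynomial:
x^2 - 12*x + 20520
Discriminant = (-12)^2 - 4*(20520)
= 144 - 82080
= -81936

-81936


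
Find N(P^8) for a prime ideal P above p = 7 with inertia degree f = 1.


N(P^a) = p^(a*f)
= 7^(8*1)
= 7^8
= 5764801

5764801


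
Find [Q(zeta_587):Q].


The degree equals Euler's totient phi(587).
587 = 587
phi(587) = 586

586


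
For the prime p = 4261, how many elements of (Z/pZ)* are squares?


For prime p, the number of non-zero quadratic residues is (p-1)/2.
= (4261-1)/2
= 2130

2130


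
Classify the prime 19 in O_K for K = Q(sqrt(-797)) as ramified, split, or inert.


K = Q(sqrt(-797)). Since d mod 4 = 3, disc(K) = -3188.
Check p | disc: -3188 mod 19 = 4.
p does not divide disc. Compute Legendre symbol (d/p):
1^((19-1)/2) mod 19 = 1
(d/p) = 1, so p splits: (p) = P*P' with e=1, f=1, g=2.
Therefore p is split.

split


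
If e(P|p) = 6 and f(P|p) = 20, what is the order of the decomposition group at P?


|D_P| = e * f
= 6 * 20
= 120

120


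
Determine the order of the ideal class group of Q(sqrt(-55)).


K = Q(sqrt(-55)). d mod 4 = 1, so D = disc(K) = d = -55
h(K) equals the number of primitive reduced positive-definite forms (a, b, c) = a*x^2 + b*x*y + c*y^2 with b^2 - 4ac = D,
where reduced means |b| <= a <= c, with b >= 0 whenever |b| = a or a = c, and primitive means gcd(a, b, c) = 1.
Reduced forces 3a^2 <= |D| = 55, so 1 <= a <= 4; b must have the parity of D, and c = (b^2 - D)/(4a) must be an integer >= a.
Enumerate a = 1..4, b in [-a, a]:
  a=1: (1, 1, 14)  [1]
  a=2: (2, -1, 7), (2, 1, 7)  [2]
  a=3: none
  a=4: (4, 3, 4)  [1]
Total reduced forms: 1 + 2 + 1 = 4
h = 4

4


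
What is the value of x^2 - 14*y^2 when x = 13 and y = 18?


x^2 - d*y^2
= 13^2 - 14*18^2
= 169 - 4536
= -4367

-4367


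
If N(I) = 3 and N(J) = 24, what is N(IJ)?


N(IJ) = N(I) * N(J)
= 3 * 24
= 72

72


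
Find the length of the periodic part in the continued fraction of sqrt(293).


Run the CF algorithm for sqrt(293).
a_0 = floor(sqrt(293)) = 17; set m_0=0, q_0=1.
Recurrence: m' = q*a - m,  q' = (d - m'^2)/q,  a' = floor((a_0 + m')/q').
  step 1: m=17, q=4, a=8
  step 2: m=15, q=17, a=1
  step 3: m=2, q=17, a=1
  step 4: m=15, q=4, a=8
  step 5: m=17, q=1, a=34
a_5 = 2*a_0 = 34, so the period closes here.
sqrt(293) = [17; 8, 1, 1, 8, 34]
Period length = 5

5


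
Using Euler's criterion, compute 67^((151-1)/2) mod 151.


p = 151 is prime and the exponent is (p-1)/2 = 75, so by Euler's criterion 67^75 = (67/151) = +1 or -1 mod 151.
Compute by square-and-multiply:
  75 = 64 + 8 + 2 + 1 (binary 1001011)
  Repeated squaring mod 151: 67^1 = 67, 67^2 = 110, 67^4 = 20, 67^8 = 98, 67^16 = 91, 67^32 = 127, 67^64 = 123
  67^75 = 67^64 * 67^8 * 67^2 * 67^1 = 123 * 98 * 110 * 67 mod 151
    123 * 98 = 12054 = 125 mod 151
    125 * 110 = 13750 = 9 mod 151
    9 * 67 = 603 = 150 mod 151
  67^75 = 150 mod 151
Result 150 = p - 1 = -1 mod 151: 67 is a quadratic non-residue mod 151. As a residue in [0, p-1] the value is 150.
67^75 mod 151 = 150

150


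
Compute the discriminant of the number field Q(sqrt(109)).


For K = Q(sqrt(d)) with d squarefree: disc(K) = d if d = 1 mod 4, and disc(K) = 4d if d = 2 or 3 mod 4.
Here d = 109, and d mod 4 = 1.
d = 1 mod 4 (O_K = Z[(1+sqrt(d))/2]), so disc(K) = d = 109

109


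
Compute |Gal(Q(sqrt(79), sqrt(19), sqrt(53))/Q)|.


The 3 square roots of distinct primes are multiplicatively independent over Q,
so [K:Q] = 2^3 and Gal(K/Q) is isomorphic to (Z/2Z)^3.
|Gal| = 2^3 = 8

8


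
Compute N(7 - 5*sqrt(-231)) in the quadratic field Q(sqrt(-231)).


N(a + b*sqrt(d)) = a^2 - d*b^2
= (7)^2 - (-231)*(-5)^2
= 49 + 5775
= 5824

5824


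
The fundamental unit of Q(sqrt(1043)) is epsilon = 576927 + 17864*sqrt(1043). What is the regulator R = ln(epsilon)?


epsilon = 576927 + 17864*sqrt(1043)
= 1.1539e+06
R = ln(1.1539e+06)
= 13.9586

13.9586


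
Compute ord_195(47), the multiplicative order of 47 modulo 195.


We want ord_195(47), the smallest k >= 1 with 47^k = 1 mod 195.
n = 195 = 3 * 5 * 13, phi(195) = 96; the order divides phi(n).
Divisors of 96: 1, 2, 3, 4, 6, 8, 12, 16, 24, 32, 48, 96
Repeated squaring mod 195: 47^1 = 47, 47^2 = 64, 47^4 = 1, 47^8 = 1, 47^16 = 1, 47^32 = 1, 47^64 = 1
Test divisors in increasing order:
  k=1: 47^1 = 47 mod 195
  k=2: 47^2 = 64 mod 195
  k=3: 47^3 = 64 * 47 = 83 mod 195
  k=4: 47^4 = 1 mod 195  <- first divisor giving 1
Order = 4

4


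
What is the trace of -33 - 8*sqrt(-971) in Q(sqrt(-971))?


Tr(a + b*sqrt(d)) = (a + b*sqrt(d)) + (a - b*sqrt(d)) = 2a
= 2 * (-33)
= -66

-66


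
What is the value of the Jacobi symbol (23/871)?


Compute (23/871) via quadratic reciprocity:
  reciprocity: (23/871) -> -(871/23)
  reduce: (20/23)
  pull out 2: (2/23) = +1  (since 23 mod 8 = 7)
  pull out 2: (2/23) = +1  (since 23 mod 8 = 7)
  reciprocity: (5/23) -> +(23/5)
  reduce: (3/5)
  reciprocity: (3/5) -> +(5/3)
  reduce: (2/3)
  pull out 2: (2/3) = -1  (since 3 mod 8 = 3)
  (1/3) = 1
Product of signs = 1

1


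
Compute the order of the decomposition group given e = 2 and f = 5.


|D_P| = e * f
= 2 * 5
= 10

10


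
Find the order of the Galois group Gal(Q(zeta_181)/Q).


|Gal(Q(zeta_181)/Q)| = phi(181)
= 180

180


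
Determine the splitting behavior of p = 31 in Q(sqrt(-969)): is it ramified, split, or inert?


K = Q(sqrt(-969)). Since d mod 4 = 3, disc(K) = -3876.
Check p | disc: -3876 mod 31 = 30.
p does not divide disc. Compute Legendre symbol (d/p):
23^((31-1)/2) mod 31 = -1
(d/p) = -1, so p is inert: (p) stays prime with e=1, f=2, g=1.
Therefore p is inert.

inert


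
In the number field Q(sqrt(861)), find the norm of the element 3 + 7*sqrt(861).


N(a + b*sqrt(d)) = a^2 - d*b^2
= (3)^2 - (861)*(7)^2
= 9 - 42189
= -42180

-42180


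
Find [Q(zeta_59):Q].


The degree equals Euler's totient phi(59).
59 = 59
phi(59) = 58

58


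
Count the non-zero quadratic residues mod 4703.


For prime p, the number of non-zero quadratic residues is (p-1)/2.
= (4703-1)/2
= 2351

2351


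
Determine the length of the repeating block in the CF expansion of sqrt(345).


Run the CF algorithm for sqrt(345).
a_0 = floor(sqrt(345)) = 18; set m_0=0, q_0=1.
Recurrence: m' = q*a - m,  q' = (d - m'^2)/q,  a' = floor((a_0 + m')/q').
  step 1: m=18, q=21, a=1
  step 2: m=3, q=16, a=1
  step 3: m=13, q=11, a=2
  step 4: m=9, q=24, a=1
  step 5: m=15, q=5, a=6
  step 6: m=15, q=24, a=1
  step 7: m=9, q=11, a=2
  step 8: m=13, q=16, a=1
  step 9: m=3, q=21, a=1
  step 10: m=18, q=1, a=36
a_10 = 2*a_0 = 36, so the period closes here.
sqrt(345) = [18; 1, 1, 2, 1, 6, 1, 2, 1, 1, 36]
Period length = 10

10


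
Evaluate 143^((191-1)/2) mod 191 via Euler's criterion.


p = 191 is prime and the exponent is (p-1)/2 = 95, so by Euler's criterion 143^95 = (143/191) = +1 or -1 mod 191.
Compute by square-and-multiply:
  95 = 64 + 16 + 8 + 4 + 2 + 1 (binary 1011111)
  Repeated squaring mod 191: 143^1 = 143, 143^2 = 12, 143^4 = 144, 143^8 = 108, 143^16 = 13, 143^32 = 169, 143^64 = 102
  143^95 = 143^64 * 143^16 * 143^8 * 143^4 * 143^2 * 143^1 = 102 * 13 * 108 * 144 * 12 * 143 mod 191
    102 * 13 = 1326 = 180 mod 191
    180 * 108 = 19440 = 149 mod 191
    149 * 144 = 21456 = 64 mod 191
    64 * 12 = 768 = 4 mod 191
    4 * 143 = 572 = 190 mod 191
  143^95 = 190 mod 191
Result 190 = p - 1 = -1 mod 191: 143 is a quadratic non-residue mod 191. As a residue in [0, p-1] the value is 190.
143^95 mod 191 = 190

190


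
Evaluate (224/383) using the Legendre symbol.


p = 383 is prime, so compute (224/383) with the reciprocity algorithm (Jacobi-symbol steps: pull out 2s via (2/n), flip via reciprocity, reduce):
  pull out 2: (2/383) = +1  (since 383 mod 8 = 7)
  pull out 2: (2/383) = +1  (since 383 mod 8 = 7)
  pull out 2: (2/383) = +1  (since 383 mod 8 = 7)
  pull out 2: (2/383) = +1  (since 383 mod 8 = 7)
  pull out 2: (2/383) = +1  (since 383 mod 8 = 7)
  reciprocity: (7/383) -> -(383/7)
  reduce: (5/7)
  reciprocity: (5/7) -> +(7/5)
  reduce: (2/5)
  pull out 2: (2/5) = -1  (since 5 mod 8 = 5)
  (1/5) = 1
Product of signs = 1
(224/383) = 1

1


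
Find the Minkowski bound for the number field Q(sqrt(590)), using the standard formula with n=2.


d = 590, d mod 4 = 2, so disc(K) = 4d = 2360; |disc(K)| = 2360
Real quadratic field, so n = 2, s = r2 = 0, r1 = 2
M = (n!/n^n) * (4/pi)^s * sqrt(|disc(K)|) = (2!/2^2) * (4/pi)^0 * sqrt(2360)
= 0.5 * 1.000000 * 48.579831
= 24.2899

24.2899


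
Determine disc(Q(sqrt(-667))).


For K = Q(sqrt(d)) with d squarefree: disc(K) = d if d = 1 mod 4, and disc(K) = 4d if d = 2 or 3 mod 4.
Here d = -667, and d mod 4 = 1.
d = 1 mod 4 (O_K = Z[(1+sqrt(d))/2]), so disc(K) = d = -667

-667


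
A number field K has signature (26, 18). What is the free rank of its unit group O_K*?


By Dirichlet's unit theorem:
rank = r1 + r2 - 1
= 26 + 18 - 1
= 43

43


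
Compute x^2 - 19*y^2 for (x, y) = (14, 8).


x^2 - d*y^2
= 14^2 - 19*8^2
= 196 - 1216
= -1020

-1020


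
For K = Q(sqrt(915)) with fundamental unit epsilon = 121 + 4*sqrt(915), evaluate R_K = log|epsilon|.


epsilon = 121 + 4*sqrt(915)
= 241.9959
R = ln(241.9959)
= 5.4889

5.4889


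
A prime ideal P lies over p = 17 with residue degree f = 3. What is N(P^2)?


N(P^a) = p^(a*f)
= 17^(2*3)
= 17^6
= 24137569

24137569


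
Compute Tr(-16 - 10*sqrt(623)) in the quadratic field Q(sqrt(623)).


Tr(a + b*sqrt(d)) = (a + b*sqrt(d)) + (a - b*sqrt(d)) = 2a
= 2 * (-16)
= -32

-32


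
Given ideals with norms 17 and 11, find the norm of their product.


N(IJ) = N(I) * N(J)
= 17 * 11
= 187

187


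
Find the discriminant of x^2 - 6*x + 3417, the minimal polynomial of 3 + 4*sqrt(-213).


The element 3 + 4*sqrt(-213) has minimal polynomial:
x^2 - 6*x + 3417
Discriminant = (-6)^2 - 4*(3417)
= 36 - 13668
= -13632

-13632


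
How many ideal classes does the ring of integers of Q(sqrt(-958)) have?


K = Q(sqrt(-958)). d mod 4 = 2, so D = disc(K) = 4d = -3832
h(K) equals the number of primitive reduced positive-definite forms (a, b, c) = a*x^2 + b*x*y + c*y^2 with b^2 - 4ac = D,
where reduced means |b| <= a <= c, with b >= 0 whenever |b| = a or a = c, and primitive means gcd(a, b, c) = 1.
Reduced forces 3a^2 <= |D| = 3832, so 1 <= a <= 35; b must have the parity of D, and c = (b^2 - D)/(4a) must be an integer >= a.
Enumerate a = 1..35, b in [-a, a]:
  a=1: (1, 0, 958)  [1]
  a=2: (2, 0, 479)  [1]
  a=3..6: none
  a=7: (7, -2, 137), (7, 2, 137)  [2]
  a=8..12: none
  a=13: (13, -4, 74), (13, 4, 74)  [2]
  a=14: (14, -12, 71), (14, 12, 71)  [2]
  a=15..18: none
  a=19: (19, -14, 53), (19, 14, 53)  [2]
  a=20..22: none
  a=23: (23, -20, 46), (23, 20, 46)  [2]
  a=24..25: none
  a=26: (26, -4, 37), (26, 4, 37)  [2]
  a=27..28: none
  a=29: (29, -24, 38), (29, 24, 38)  [2]
  a=30..35: none
Total reduced forms: 1 + 1 + 2 + 2 + 2 + 2 + 2 + 2 + 2 = 16
h = 16

16
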